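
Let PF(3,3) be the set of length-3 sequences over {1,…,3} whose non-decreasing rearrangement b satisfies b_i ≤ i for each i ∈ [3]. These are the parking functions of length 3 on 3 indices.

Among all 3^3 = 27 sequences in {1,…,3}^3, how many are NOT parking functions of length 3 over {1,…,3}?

#PF = (3−3+1)·(3+1)^(3−1) = 1 · 16 = 16 [KW]
Check (2,3,3) → sorted (2,3,3): b_1=2>1, not a PF.
So 27 − 16 = 11 fail.

11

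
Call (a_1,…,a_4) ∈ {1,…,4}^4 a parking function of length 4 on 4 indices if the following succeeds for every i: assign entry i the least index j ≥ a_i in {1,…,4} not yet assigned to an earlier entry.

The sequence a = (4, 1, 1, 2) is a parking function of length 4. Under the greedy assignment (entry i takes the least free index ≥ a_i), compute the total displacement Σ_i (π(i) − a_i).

Σπ = 4·5/2 = 10 (π permutes [4]); Σa = 4+1+1+2 = 8; disp = 10−8 = 2.

2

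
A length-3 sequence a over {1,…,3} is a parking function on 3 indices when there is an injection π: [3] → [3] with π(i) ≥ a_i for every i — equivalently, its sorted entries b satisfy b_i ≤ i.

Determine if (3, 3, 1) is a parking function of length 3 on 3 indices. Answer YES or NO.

Order a: b = (1, 3, 3).
  b_1=1 ≤ 1
  b_2=3 > 2
  fails at i=2 ⇒ NO

NO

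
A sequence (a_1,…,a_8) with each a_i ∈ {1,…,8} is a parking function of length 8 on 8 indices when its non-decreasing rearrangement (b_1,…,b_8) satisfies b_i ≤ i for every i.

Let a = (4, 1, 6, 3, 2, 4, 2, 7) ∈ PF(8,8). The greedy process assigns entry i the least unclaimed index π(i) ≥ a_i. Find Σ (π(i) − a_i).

Σπ = 8·9/2 = 36 (π permutes [8]); Σa = 4+1+6+3+2+4+2+7 = 29; disp = 36−29 = 7.

7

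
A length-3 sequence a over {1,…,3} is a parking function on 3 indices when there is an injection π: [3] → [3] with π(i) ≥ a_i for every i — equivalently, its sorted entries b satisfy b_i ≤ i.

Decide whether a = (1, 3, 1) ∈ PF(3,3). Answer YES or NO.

Order a: b = (1, 1, 3).
  b_1=1 ≤ 1
  b_2=1 ≤ 2
  b_3=3 ≤ 3
All bounds hold ⇒ YES

YES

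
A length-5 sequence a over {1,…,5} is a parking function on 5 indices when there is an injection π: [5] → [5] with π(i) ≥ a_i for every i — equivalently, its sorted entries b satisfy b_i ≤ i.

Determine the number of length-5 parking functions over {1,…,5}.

1296

#PF = (5+1−5)·(5+1)^{5−1} = 1 · 1296 = 1296 (Konheim–Weiss)
One tuple (3,1,1,5,2) → sorted (1,1,2,3,5): b_i ≤ i ∀i, a PF.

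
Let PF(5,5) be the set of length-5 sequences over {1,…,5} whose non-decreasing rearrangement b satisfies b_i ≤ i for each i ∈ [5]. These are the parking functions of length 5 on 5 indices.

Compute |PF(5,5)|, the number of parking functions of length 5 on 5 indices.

1296

Count = (5−5+1)·(5+1)^(5−1) = 1×1296 = 1296
Check (3,1,5,2,4) → sorted (1,2,3,4,5): b_i ≤ i ∀i, a PF.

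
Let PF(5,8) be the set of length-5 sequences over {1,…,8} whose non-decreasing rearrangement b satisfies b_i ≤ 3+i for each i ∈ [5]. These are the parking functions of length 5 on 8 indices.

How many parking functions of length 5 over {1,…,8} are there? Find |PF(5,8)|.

#PF = (9−5)·9^(5−1) = 4 · 6561 = 26244 (Konheim–Weiss)
E.g. (2,6,2,4,8) → sorted (2,2,4,6,8): b_i ≤ 3+i ∀i, a PF.

26244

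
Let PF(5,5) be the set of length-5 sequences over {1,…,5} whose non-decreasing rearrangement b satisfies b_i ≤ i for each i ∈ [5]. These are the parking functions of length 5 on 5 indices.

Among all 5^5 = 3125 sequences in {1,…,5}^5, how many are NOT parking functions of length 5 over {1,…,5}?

|PF(5,5)| = (5+1−5)·(5+1)^{5−1} = 1×1296 = 1296 (Konheim–Weiss)
Example (4,1,5,5,4) → sorted (1,4,4,5,5): b_2=4>2, not a PF.
So 3125 − 1296 = 1829 fail.

1829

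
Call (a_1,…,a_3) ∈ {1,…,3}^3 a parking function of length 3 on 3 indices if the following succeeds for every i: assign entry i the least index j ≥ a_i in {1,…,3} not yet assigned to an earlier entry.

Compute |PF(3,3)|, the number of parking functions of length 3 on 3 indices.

16

|PF(3,3)| = 1·4^2 = 1·16 = 16 [KW]
One tuple (2,2,1) → sorted (1,2,2): b_i ≤ i ∀i, a PF.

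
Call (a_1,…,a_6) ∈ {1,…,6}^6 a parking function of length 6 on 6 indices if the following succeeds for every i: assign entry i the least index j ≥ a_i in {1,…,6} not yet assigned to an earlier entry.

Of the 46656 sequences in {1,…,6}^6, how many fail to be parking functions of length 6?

Count = 1·7^5 = 1·16807 = 16807
Check (5,5,2,5,2,5) → sorted (2,2,5,5,5,5): b_1=2>1, not a PF.
So 46656 − 16807 = 29849 fail.

29849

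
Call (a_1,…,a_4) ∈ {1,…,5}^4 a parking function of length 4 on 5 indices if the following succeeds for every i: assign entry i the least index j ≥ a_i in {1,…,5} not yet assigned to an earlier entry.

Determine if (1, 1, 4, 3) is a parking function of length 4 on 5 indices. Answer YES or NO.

Order a: b = (1, 1, 3, 4).
  b_1=1 ≤ 2
  b_2=1 ≤ 3
  b_3=3 ≤ 4
  b_4=4 ≤ 5
All bounds hold ⇒ YES

YES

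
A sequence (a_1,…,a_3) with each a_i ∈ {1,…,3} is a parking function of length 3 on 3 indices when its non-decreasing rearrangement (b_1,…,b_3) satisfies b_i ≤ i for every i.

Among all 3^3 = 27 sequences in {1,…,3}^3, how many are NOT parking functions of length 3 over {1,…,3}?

11

|PF| = (4−3)·4^(3−1) = 1·16 = 16 (Pollak)
One tuple (3,3,3) → sorted (3,3,3): b_1=3>1, not a PF.
So 27 − 16 = 11 fail.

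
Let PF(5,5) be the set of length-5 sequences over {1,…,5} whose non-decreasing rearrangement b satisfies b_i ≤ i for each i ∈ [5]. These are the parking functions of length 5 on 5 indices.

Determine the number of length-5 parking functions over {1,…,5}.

Count = 1·6^4 = 1 · 1296 = 1296 (Pollak)
E.g. (4,4,2,2,1) → sorted (1,2,2,4,4): b_i ≤ i ∀i, a PF.

1296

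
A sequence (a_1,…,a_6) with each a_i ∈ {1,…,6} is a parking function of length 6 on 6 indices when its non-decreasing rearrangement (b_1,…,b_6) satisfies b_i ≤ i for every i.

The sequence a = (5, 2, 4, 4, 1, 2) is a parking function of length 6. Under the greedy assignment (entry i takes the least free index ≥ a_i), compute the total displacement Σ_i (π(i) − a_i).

Σπ = 21 ({1..6} each once); Σa = 5+2+4+4+1+2 = 18; disp = 21−18 = 3.

3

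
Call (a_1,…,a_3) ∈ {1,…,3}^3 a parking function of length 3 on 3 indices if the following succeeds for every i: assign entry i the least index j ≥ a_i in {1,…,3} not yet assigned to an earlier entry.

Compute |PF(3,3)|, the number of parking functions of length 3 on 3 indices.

|PF| = (4−3)·4^(3−1) = 1 · 16 = 16 (Konheim–Weiss)
Check (1,3,2) → sorted (1,2,3): b_i ≤ i ∀i, a PF.

16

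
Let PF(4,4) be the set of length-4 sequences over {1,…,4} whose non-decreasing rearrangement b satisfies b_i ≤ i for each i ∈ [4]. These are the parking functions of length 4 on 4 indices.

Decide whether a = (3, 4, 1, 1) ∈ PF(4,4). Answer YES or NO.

YES

Sorted: b = (1, 1, 3, 4).
  b_1=1 ≤ 1
  b_2=1 ≤ 2
  b_3=3 ≤ 3
  b_4=4 ≤ 4
All bounds hold ⇒ YES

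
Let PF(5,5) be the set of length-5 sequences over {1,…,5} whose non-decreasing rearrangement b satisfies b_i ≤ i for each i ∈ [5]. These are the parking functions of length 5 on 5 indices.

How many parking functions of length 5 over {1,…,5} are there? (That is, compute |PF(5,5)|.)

|PF| = (5−5+1)·(5+1)^(5−1) = 1 · 1296 = 1296 (Konheim–Weiss)
One tuple (2,1,2,5,3) → sorted (1,2,2,3,5): b_i ≤ i ∀i, a PF.

1296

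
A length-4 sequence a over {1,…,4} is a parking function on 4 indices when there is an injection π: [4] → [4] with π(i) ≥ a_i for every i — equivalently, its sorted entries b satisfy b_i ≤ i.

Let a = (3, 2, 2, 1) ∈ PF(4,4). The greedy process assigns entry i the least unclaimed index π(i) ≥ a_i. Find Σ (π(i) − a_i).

2

Σπ = 10 ({1..4} each once); Σa = 3+2+2+1 = 8; disp = 10−8 = 2.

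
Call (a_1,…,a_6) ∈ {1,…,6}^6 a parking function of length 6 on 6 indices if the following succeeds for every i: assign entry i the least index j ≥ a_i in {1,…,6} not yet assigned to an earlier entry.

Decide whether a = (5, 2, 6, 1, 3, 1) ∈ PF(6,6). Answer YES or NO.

YES

Rearranged: b = (1, 1, 2, 3, 5, 6).
  b_1=1 ≤ 1
  b_2=1 ≤ 2
  b_3=2 ≤ 3
  b_4=3 ≤ 4
  b_5=5 ≤ 5
  b_6=6 ≤ 6
All bounds hold ⇒ YES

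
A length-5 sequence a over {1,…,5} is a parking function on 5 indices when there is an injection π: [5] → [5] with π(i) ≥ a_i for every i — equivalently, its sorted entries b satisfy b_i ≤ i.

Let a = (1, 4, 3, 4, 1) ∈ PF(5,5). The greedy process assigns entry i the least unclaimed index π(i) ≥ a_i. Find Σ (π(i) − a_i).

Σπ = 15 ({1..5} each once); Σa = 1+4+3+4+1 = 13; disp = 15−13 = 2.

2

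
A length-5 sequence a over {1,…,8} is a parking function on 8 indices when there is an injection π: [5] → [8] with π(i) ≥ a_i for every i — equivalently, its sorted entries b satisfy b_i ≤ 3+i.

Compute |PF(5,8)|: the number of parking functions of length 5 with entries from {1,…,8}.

Count = 4·9^4 = 4×6561 = 26244 [KW]
Example (8,5,6,1,2) → sorted (1,2,5,6,8): b_i ≤ 3+i ∀i, a PF.

26244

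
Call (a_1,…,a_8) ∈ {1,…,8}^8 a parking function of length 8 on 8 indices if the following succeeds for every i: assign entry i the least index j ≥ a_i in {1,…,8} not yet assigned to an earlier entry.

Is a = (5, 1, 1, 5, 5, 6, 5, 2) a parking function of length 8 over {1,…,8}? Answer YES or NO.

NO

Order a: b = (1, 1, 2, 5, 5, 5, 5, 6).
  b_1=1 ≤ 1
  b_2=1 ≤ 2
  b_3=2 ≤ 3
  b_4=5 > 4
  fails at i=4 ⇒ NO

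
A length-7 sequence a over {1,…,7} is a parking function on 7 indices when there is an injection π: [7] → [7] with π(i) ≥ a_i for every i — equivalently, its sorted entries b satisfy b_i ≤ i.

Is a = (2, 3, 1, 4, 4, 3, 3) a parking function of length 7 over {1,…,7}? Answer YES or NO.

Rearranged: b = (1, 2, 3, 3, 3, 4, 4).
  b_1=1 ≤ 1
  b_2=2 ≤ 2
  b_3=3 ≤ 3
  b_4=3 ≤ 4
  b_5=3 ≤ 5
  b_6=4 ≤ 6
  b_7=4 ≤ 7
All bounds hold ⇒ YES

YES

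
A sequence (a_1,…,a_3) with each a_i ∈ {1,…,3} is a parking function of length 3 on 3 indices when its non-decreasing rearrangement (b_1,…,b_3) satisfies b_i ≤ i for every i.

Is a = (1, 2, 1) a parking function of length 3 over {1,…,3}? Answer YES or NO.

Sorted: b = (1, 1, 2).
  b_1=1 ≤ 1
  b_2=1 ≤ 2
  b_3=2 ≤ 3
All bounds hold ⇒ YES

YES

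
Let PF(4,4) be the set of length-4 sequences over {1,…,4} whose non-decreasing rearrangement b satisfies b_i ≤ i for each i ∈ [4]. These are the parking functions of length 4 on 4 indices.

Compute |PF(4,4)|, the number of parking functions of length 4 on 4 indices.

125

Count = (5−4)·5^(4−1) = 1·125 = 125 [KW]
E.g. (1,2,2,1) → sorted (1,1,2,2): b_i ≤ i ∀i, a PF.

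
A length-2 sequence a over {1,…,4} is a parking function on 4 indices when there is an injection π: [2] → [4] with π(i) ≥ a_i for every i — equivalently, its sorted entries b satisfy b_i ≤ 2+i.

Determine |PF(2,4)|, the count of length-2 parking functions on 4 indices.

15

#PF = (4−2+1)·(4+1)^(2−1) = 3·5 = 15 (Pollak)
Check (1,1) → sorted (1,1): b_i ≤ 2+i ∀i, a PF.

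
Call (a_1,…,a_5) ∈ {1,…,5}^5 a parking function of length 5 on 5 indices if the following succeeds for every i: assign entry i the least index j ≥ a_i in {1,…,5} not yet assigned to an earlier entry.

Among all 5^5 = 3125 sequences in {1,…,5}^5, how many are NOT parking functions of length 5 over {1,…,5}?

|PF| = (5−5+1)·(5+1)^(5−1) = 1·1296 = 1296 (Pollak)
E.g. (5,3,1,1,5) → sorted (1,1,3,5,5): b_4=5>4, not a PF.
5^5 − 1296 = 3125 − 1296 = 1829

1829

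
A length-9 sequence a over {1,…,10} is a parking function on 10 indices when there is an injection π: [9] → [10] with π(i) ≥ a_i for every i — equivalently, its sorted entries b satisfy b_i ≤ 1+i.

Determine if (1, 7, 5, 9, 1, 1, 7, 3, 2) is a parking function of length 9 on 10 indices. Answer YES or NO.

Rearranged: b = (1, 1, 1, 2, 3, 5, 7, 7, 9).
  b_1=1 ≤ 2
  b_2=1 ≤ 3
  b_3=1 ≤ 4
  b_4=2 ≤ 5
  b_5=3 ≤ 6
  b_6=5 ≤ 7
  b_7=7 ≤ 8
  b_8=7 ≤ 9
  b_9=9 ≤ 10
All bounds hold ⇒ YES

YES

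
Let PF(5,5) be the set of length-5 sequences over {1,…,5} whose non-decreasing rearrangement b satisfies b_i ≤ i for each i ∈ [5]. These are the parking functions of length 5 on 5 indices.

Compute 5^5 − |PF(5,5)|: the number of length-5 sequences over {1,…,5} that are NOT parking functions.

|PF(5,5)| = 1·6^4 = 1×1296 = 1296
One tuple (5,4,5,5,4) → sorted (4,4,5,5,5): b_1=4>1, not a PF.
Total 3125; non-PF = 3125−1296 = 1829

1829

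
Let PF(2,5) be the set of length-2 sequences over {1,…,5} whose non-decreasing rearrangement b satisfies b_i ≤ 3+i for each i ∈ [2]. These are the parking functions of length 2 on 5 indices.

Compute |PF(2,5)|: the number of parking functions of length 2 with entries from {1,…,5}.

24

#PF = (5+1−2)·(5+1)^{2−1} = 4×6 = 24 (Pollak)
Example (4,5) → sorted (4,5): b_i ≤ 3+i ∀i, a PF.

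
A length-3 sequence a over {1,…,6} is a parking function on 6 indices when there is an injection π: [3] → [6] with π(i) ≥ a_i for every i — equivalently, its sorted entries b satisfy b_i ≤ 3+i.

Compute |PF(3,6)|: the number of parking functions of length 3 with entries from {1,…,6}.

Count = (6−3+1)·(6+1)^(3−1) = 4·49 = 196
One tuple (3,1,4) → sorted (1,3,4): b_i ≤ 3+i ∀i, a PF.

196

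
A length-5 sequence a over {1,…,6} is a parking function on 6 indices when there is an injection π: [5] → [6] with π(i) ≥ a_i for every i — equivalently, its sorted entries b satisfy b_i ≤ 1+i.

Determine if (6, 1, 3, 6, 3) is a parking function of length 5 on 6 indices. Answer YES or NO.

NO

Order a: b = (1, 3, 3, 6, 6).
  b_1=1 ≤ 2
  b_2=3 ≤ 3
  b_3=3 ≤ 4
  b_4=6 > 5
  fails at i=4 ⇒ NO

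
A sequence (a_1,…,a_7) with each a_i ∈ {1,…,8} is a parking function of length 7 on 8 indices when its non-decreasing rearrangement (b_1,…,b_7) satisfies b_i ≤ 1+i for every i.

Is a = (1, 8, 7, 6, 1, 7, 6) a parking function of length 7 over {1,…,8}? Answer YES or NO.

NO

Sorted: b = (1, 1, 6, 6, 7, 7, 8).
  b_1=1 ≤ 2
  b_2=1 ≤ 3
  b_3=6 > 4
  fails at i=3 ⇒ NO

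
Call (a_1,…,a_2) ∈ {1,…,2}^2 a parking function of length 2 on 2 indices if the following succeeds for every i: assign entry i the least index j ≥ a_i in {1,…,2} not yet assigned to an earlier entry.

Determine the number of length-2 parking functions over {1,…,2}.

3

#PF = (3−2)·3^(2−1) = 1 · 3 = 3 (Konheim–Weiss)
E.g. (1,1) → sorted (1,1): b_i ≤ i ∀i, a PF.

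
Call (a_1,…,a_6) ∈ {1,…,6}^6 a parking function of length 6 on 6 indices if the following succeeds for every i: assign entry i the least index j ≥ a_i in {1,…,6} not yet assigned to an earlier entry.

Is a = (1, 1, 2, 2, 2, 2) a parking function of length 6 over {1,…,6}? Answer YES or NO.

YES

Order a: b = (1, 1, 2, 2, 2, 2).
  b_1=1 ≤ 1
  b_2=1 ≤ 2
  b_3=2 ≤ 3
  b_4=2 ≤ 4
  b_5=2 ≤ 5
  b_6=2 ≤ 6
All bounds hold ⇒ YES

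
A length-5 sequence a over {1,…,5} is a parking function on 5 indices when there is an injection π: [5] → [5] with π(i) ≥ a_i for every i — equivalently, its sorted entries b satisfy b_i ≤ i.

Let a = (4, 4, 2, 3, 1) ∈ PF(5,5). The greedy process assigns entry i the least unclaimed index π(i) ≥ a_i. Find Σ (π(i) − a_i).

1

Σπ = 15 ({1..5} each once); Σa = 4+4+2+3+1 = 14; disp = 15−14 = 1.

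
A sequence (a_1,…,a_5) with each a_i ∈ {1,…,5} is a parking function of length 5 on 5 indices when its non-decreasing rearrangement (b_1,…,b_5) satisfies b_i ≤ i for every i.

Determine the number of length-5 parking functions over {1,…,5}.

1296

Count = (5+1−5)·(5+1)^{5−1} = 1×1296 = 1296 (Pollak)
Example (1,5,1,1,3) → sorted (1,1,1,3,5): b_i ≤ i ∀i, a PF.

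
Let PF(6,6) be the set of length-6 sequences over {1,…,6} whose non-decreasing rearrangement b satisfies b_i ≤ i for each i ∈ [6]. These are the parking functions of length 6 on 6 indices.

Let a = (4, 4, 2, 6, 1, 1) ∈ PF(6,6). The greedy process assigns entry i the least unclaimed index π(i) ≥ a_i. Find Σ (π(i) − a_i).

Σπ(i) = 1+…+6 = 21; Σa = 4+4+2+6+1+1 = 18; disp = 21−18 = 3.

3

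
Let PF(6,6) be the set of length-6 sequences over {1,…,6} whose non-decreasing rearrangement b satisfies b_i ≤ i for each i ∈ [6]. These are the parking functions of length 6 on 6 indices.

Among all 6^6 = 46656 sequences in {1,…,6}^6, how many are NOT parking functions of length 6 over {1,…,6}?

29849

#PF = (6+1−6)·(6+1)^{6−1} = 1×16807 = 16807 [KW]
Example (5,1,6,6,6,2) → sorted (1,2,5,6,6,6): b_3=5>3, not a PF.
So 46656 − 16807 = 29849 fail.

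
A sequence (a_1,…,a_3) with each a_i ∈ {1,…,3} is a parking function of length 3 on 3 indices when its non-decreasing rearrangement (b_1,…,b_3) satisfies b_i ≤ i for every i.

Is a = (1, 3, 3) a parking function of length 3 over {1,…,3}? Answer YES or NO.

Sorted: b = (1, 3, 3).
  b_1=1 ≤ 1
  b_2=3 > 2
  fails at i=2 ⇒ NO

NO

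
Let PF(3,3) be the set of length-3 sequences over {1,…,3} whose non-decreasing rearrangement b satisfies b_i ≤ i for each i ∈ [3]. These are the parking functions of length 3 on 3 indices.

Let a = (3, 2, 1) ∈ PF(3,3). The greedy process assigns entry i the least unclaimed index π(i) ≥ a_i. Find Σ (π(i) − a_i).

0

Σπ = 6 ({1..3} each once); Σa = 3+2+1 = 6; disp = 6−6 = 0.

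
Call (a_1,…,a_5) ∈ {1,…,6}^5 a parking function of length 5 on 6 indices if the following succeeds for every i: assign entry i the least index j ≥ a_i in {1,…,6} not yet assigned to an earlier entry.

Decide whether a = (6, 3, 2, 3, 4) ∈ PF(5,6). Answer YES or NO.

YES

Order a: b = (2, 3, 3, 4, 6).
  b_1=2 ≤ 2
  b_2=3 ≤ 3
  b_3=3 ≤ 4
  b_4=4 ≤ 5
  b_5=6 ≤ 6
All bounds hold ⇒ YES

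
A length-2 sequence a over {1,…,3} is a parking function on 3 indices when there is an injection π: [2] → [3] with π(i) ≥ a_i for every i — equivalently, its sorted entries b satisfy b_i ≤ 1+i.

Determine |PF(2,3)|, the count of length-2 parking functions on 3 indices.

8

Count = (4−2)·4^(2−1) = 2·4 = 8
E.g. (1,1) → sorted (1,1): b_i ≤ 1+i ∀i, a PF.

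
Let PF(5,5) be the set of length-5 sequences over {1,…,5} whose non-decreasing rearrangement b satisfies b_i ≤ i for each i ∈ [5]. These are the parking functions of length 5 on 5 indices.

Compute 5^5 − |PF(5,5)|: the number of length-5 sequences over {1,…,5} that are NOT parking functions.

1829

#PF = 1·6^4 = 1 · 1296 = 1296 [KW]
E.g. (5,5,2,5,2) → sorted (2,2,5,5,5): b_1=2>1, not a PF.
5^5 − 1296 = 3125 − 1296 = 1829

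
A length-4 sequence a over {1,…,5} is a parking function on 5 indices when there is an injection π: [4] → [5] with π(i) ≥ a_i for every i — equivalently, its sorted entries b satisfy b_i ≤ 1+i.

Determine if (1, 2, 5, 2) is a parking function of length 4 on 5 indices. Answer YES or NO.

YES

Sorted: b = (1, 2, 2, 5).
  b_1=1 ≤ 2
  b_2=2 ≤ 3
  b_3=2 ≤ 4
  b_4=5 ≤ 5
All bounds hold ⇒ YES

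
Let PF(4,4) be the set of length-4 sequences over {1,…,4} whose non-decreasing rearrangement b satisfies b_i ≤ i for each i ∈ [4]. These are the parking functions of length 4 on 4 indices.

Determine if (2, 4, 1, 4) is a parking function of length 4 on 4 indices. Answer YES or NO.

Rearranged: b = (1, 2, 4, 4).
  b_1=1 ≤ 1
  b_2=2 ≤ 2
  b_3=4 > 3
  fails at i=3 ⇒ NO

NO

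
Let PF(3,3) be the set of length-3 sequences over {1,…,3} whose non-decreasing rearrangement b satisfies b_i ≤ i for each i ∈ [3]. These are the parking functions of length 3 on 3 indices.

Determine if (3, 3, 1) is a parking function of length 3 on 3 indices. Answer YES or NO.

NO

Order a: b = (1, 3, 3).
  b_1=1 ≤ 1
  b_2=3 > 2
  fails at i=2 ⇒ NO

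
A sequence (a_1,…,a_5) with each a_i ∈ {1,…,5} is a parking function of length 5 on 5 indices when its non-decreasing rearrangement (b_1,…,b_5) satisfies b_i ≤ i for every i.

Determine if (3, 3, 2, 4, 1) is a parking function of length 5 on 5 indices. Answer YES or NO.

Order a: b = (1, 2, 3, 3, 4).
  b_1=1 ≤ 1
  b_2=2 ≤ 2
  b_3=3 ≤ 3
  b_4=3 ≤ 4
  b_5=4 ≤ 5
All bounds hold ⇒ YES

YES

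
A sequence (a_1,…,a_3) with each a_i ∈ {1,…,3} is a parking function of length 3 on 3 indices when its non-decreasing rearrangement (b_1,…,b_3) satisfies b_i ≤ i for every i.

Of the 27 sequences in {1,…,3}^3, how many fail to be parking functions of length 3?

11

|PF(3,3)| = (4−3)·4^(3−1) = 1 · 16 = 16 (Konheim–Weiss)
E.g. (1,3,3) → sorted (1,3,3): b_2=3>2, not a PF.
So 27 − 16 = 11 fail.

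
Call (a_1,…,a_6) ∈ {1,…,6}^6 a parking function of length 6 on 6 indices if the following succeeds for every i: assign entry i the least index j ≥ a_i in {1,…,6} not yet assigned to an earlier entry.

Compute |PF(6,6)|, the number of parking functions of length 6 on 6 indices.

16807

|PF(6,6)| = (6−6+1)·(6+1)^(6−1) = 1×16807 = 16807
Example (3,1,1,6,1,2) → sorted (1,1,1,2,3,6): b_i ≤ i ∀i, a PF.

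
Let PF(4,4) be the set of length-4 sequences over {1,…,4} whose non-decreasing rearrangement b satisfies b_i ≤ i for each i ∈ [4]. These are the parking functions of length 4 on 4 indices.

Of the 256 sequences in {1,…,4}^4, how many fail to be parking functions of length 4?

#PF = (4+1−4)·(4+1)^{4−1} = 1×125 = 125
Check (4,4,4,4) → sorted (4,4,4,4): b_1=4>1, not a PF.
So 256 − 125 = 131 fail.

131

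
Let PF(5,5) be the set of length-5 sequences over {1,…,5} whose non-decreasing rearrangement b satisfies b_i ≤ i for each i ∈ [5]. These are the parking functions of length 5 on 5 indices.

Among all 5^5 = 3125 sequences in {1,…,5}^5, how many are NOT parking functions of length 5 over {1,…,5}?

1829

|PF(5,5)| = 1·6^4 = 1×1296 = 1296 (Konheim–Weiss)
Example (5,4,5,5,4) → sorted (4,4,5,5,5): b_1=4>1, not a PF.
5^5 − 1296 = 3125 − 1296 = 1829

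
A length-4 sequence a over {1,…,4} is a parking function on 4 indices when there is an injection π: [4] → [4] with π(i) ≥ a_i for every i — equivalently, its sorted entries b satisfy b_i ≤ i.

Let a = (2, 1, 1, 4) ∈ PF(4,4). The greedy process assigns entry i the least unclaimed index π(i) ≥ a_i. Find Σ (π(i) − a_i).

Σπ = 10 ({1..4} each once); Σa = 2+1+1+4 = 8; disp = 10−8 = 2.

2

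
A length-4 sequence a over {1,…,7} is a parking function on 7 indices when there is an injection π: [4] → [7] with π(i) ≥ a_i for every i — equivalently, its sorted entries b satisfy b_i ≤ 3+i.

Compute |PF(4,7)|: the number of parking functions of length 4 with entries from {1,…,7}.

|PF| = (7+1−4)·(7+1)^{4−1} = 4·512 = 2048 (Pollak)
Check (3,1,1,3) → sorted (1,1,3,3): b_i ≤ 3+i ∀i, a PF.

2048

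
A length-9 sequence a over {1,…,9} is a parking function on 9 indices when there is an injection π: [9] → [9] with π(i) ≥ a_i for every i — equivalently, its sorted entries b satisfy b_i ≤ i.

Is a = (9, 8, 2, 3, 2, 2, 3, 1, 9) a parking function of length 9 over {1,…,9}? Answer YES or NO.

NO

Order a: b = (1, 2, 2, 2, 3, 3, 8, 9, 9).
  b_1=1 ≤ 1
  b_2=2 ≤ 2
  b_3=2 ≤ 3
  b_4=2 ≤ 4
  b_5=3 ≤ 5
  b_6=3 ≤ 6
  b_7=8 > 7
  fails at i=7 ⇒ NO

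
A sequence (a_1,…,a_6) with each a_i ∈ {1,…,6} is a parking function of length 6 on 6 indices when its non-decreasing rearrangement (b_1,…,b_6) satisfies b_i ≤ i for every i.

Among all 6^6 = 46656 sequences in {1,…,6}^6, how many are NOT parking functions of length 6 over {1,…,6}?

|PF(6,6)| = (6+1−6)·(6+1)^{6−1} = 1×16807 = 16807
One tuple (6,4,3,6,6,5) → sorted (3,4,5,6,6,6): b_1=3>1, not a PF.
6^6 − 16807 = 46656 − 16807 = 29849

29849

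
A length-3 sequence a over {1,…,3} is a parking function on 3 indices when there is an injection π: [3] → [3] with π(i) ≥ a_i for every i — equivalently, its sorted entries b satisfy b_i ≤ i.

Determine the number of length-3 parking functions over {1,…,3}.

Count = 1·4^2 = 1·16 = 16
Check (1,3,2) → sorted (1,2,3): b_i ≤ i ∀i, a PF.

16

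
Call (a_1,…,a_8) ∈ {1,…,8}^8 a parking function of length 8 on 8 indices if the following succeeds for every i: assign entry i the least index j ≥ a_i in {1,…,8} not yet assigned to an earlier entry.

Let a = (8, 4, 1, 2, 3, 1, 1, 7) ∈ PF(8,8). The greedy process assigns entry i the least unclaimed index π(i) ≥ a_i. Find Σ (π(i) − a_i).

Σπ = 8·9/2 = 36 (π permutes [8]); Σa = 8+4+1+2+3+1+1+7 = 27; disp = 36−27 = 9.

9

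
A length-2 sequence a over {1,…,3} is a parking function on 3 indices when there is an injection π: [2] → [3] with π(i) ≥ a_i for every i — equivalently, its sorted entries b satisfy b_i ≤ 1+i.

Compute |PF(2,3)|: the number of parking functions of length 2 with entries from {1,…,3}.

#PF = 2·4^1 = 2 · 4 = 8 (Konheim–Weiss)
One tuple (1,1) → sorted (1,1): b_i ≤ 1+i ∀i, a PF.

8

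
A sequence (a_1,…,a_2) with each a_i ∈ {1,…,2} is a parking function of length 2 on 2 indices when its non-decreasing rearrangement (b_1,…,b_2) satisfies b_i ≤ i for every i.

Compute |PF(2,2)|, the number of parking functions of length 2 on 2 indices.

Count = 1·3^1 = 1 · 3 = 3 [KW]
One tuple (2,1) → sorted (1,2): b_i ≤ i ∀i, a PF.

3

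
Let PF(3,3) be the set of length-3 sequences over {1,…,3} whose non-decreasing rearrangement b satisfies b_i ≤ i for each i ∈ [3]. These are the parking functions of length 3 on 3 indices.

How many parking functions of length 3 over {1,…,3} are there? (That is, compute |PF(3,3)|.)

16

|PF| = (3+1−3)·(3+1)^{3−1} = 1·16 = 16
Example (2,2,1) → sorted (1,2,2): b_i ≤ i ∀i, a PF.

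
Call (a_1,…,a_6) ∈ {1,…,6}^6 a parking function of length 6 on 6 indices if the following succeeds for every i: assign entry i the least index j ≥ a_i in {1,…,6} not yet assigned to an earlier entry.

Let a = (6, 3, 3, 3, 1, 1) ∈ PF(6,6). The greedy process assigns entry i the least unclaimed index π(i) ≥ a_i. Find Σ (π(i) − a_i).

4

Σπ = 6·7/2 = 21 (π permutes [6]); Σa = 6+3+3+3+1+1 = 17; disp = 21−17 = 4.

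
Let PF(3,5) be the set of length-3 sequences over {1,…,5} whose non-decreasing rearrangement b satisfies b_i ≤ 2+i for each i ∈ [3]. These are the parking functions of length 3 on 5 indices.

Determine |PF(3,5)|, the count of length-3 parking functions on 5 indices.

108

|PF(3,5)| = (5+1−3)·(5+1)^{3−1} = 3·36 = 108 (Konheim–Weiss)
One tuple (2,2,2) → sorted (2,2,2): b_i ≤ 2+i ∀i, a PF.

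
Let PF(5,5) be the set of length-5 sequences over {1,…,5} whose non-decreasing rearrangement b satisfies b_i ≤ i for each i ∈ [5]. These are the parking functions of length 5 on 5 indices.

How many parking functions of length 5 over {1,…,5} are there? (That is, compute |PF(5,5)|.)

|PF| = 1·6^4 = 1·1296 = 1296 (Pollak)
One tuple (1,2,5,4,3) → sorted (1,2,3,4,5): b_i ≤ i ∀i, a PF.

1296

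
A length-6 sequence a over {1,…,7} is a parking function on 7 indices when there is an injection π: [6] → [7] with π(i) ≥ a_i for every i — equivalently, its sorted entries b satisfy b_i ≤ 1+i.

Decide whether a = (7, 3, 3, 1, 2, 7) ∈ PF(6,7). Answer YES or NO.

Sorted: b = (1, 2, 3, 3, 7, 7).
  b_1=1 ≤ 2
  b_2=2 ≤ 3
  b_3=3 ≤ 4
  b_4=3 ≤ 5
  b_5=7 > 6
  fails at i=5 ⇒ NO

NO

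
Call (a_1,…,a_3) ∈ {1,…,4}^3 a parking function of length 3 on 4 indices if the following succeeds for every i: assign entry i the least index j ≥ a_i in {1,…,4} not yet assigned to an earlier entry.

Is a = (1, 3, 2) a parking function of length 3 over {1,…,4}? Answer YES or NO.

YES

Order a: b = (1, 2, 3).
  b_1=1 ≤ 2
  b_2=2 ≤ 3
  b_3=3 ≤ 4
All bounds hold ⇒ YES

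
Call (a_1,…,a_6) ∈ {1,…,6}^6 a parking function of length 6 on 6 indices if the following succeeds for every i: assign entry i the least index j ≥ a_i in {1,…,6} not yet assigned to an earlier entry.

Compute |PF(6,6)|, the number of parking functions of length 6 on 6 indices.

|PF| = (7−6)·7^(6−1) = 1 · 16807 = 16807 (Pollak)
Check (2,4,2,2,2,1) → sorted (1,2,2,2,2,4): b_i ≤ i ∀i, a PF.

16807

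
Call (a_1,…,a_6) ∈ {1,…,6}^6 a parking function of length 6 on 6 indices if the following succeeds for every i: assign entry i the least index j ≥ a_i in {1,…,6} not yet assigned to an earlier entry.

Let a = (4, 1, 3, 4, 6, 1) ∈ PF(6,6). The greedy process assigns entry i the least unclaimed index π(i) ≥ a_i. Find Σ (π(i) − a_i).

Σπ = 6·7/2 = 21 (π permutes [6]); Σa = 4+1+3+4+6+1 = 19; disp = 21−19 = 2.

2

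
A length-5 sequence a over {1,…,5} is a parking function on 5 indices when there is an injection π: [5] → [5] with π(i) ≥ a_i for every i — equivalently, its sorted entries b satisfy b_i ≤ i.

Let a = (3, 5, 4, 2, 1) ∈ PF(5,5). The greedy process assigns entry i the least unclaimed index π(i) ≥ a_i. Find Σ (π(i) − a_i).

Σπ = 15 ({1..5} each once); Σa = 3+5+4+2+1 = 15; disp = 15−15 = 0.

0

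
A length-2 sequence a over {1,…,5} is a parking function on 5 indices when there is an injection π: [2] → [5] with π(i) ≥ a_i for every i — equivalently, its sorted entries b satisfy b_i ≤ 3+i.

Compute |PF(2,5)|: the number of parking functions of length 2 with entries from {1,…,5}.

24

Count = (6−2)·6^(2−1) = 4×6 = 24 (Pollak)
Check (3,3) → sorted (3,3): b_i ≤ 3+i ∀i, a PF.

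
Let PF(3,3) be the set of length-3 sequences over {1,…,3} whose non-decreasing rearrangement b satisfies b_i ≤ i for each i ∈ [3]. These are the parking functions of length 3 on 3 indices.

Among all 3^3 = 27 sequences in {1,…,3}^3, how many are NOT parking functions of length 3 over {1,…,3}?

11

#PF = (3+1−3)·(3+1)^{3−1} = 1×16 = 16 (Konheim–Weiss)
One tuple (2,3,3) → sorted (2,3,3): b_1=2>1, not a PF.
3^3 − 16 = 27 − 16 = 11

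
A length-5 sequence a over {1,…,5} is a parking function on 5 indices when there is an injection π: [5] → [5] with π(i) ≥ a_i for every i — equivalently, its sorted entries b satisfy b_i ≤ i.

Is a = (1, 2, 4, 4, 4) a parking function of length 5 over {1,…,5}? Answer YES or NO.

Order a: b = (1, 2, 4, 4, 4).
  b_1=1 ≤ 1
  b_2=2 ≤ 2
  b_3=4 > 3
  fails at i=3 ⇒ NO

NO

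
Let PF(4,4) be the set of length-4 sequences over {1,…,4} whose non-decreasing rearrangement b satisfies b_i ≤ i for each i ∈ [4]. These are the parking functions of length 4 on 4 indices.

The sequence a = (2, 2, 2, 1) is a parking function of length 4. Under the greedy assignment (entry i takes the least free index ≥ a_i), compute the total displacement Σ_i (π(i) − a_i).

3

Σπ = 10 ({1..4} each once); Σa = 2+2+2+1 = 7; disp = 10−7 = 3.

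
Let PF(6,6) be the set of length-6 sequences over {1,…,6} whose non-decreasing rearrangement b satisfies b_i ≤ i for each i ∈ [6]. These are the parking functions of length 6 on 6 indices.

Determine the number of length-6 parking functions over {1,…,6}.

|PF| = (7−6)·7^(6−1) = 1×16807 = 16807 [KW]
Example (3,2,3,6,1,2) → sorted (1,2,2,3,3,6): b_i ≤ i ∀i, a PF.

16807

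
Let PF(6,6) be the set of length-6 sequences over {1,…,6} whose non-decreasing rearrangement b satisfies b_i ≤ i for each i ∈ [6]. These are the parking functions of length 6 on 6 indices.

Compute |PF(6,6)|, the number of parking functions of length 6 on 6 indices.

16807

Count = (7−6)·7^(6−1) = 1 · 16807 = 16807 [KW]
Example (3,4,5,1,1,5) → sorted (1,1,3,4,5,5): b_i ≤ i ∀i, a PF.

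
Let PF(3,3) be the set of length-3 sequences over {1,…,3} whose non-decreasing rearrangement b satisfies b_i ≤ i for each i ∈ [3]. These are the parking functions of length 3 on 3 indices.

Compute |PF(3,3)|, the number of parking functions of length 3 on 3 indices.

#PF = (4−3)·4^(3−1) = 1·16 = 16 (Konheim–Weiss)
E.g. (1,3,2) → sorted (1,2,3): b_i ≤ i ∀i, a PF.

16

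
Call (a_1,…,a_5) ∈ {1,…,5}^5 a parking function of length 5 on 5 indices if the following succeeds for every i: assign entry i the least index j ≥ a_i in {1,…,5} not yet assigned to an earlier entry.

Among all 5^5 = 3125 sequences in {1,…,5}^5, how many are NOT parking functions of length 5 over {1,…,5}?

1829

|PF| = (5−5+1)·(5+1)^(5−1) = 1 · 1296 = 1296
Example (3,4,3,4,4) → sorted (3,3,4,4,4): b_1=3>1, not a PF.
So 3125 − 1296 = 1829 fail.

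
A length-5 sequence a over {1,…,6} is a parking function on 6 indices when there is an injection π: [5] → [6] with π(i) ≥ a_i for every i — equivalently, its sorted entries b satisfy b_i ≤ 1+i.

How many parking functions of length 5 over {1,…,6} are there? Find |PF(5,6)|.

4802

#PF = (6+1−5)·(6+1)^{5−1} = 2·2401 = 4802 (Konheim–Weiss)
Check (4,5,1,4,3) → sorted (1,3,4,4,5): b_i ≤ 1+i ∀i, a PF.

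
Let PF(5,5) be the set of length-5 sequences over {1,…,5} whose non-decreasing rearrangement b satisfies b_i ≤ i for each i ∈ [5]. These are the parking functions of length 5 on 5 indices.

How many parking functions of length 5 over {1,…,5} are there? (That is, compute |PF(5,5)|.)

1296

|PF(5,5)| = (5+1−5)·(5+1)^{5−1} = 1×1296 = 1296 (Pollak)
Example (3,1,4,5,1) → sorted (1,1,3,4,5): b_i ≤ i ∀i, a PF.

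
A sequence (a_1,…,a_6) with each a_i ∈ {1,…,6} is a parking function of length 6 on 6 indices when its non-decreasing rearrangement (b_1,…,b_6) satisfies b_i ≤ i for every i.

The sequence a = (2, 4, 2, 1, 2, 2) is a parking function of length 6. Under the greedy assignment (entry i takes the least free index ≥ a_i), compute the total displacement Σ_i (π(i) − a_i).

Σπ = 21 ({1..6} each once); Σa = 2+4+2+1+2+2 = 13; disp = 21−13 = 8.

8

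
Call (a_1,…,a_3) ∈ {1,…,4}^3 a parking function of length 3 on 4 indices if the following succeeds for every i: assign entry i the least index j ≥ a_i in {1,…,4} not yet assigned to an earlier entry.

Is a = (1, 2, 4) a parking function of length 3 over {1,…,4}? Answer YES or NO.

YES

Order a: b = (1, 2, 4).
  b_1=1 ≤ 2
  b_2=2 ≤ 3
  b_3=4 ≤ 4
All bounds hold ⇒ YES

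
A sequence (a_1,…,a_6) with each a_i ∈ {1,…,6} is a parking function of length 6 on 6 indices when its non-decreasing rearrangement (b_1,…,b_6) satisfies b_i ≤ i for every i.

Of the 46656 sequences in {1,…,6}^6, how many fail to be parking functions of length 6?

|PF(6,6)| = (6−6+1)·(6+1)^(6−1) = 1 · 16807 = 16807 [KW]
Example (1,6,4,5,5,6) → sorted (1,4,5,5,6,6): b_2=4>2, not a PF.
6^6 − 16807 = 46656 − 16807 = 29849

29849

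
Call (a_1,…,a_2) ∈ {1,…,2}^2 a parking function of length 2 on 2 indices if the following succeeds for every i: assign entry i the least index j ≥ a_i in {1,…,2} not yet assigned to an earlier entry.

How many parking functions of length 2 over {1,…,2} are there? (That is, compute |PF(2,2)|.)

3

|PF| = (2−2+1)·(2+1)^(2−1) = 1·3 = 3 (Konheim–Weiss)
E.g. (2,1) → sorted (1,2): b_i ≤ i ∀i, a PF.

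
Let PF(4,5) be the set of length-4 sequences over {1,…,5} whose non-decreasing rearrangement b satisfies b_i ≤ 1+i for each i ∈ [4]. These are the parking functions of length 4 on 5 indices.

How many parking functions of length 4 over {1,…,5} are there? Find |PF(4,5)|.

432

|PF| = (5−4+1)·(5+1)^(4−1) = 2·216 = 432 (Pollak)
One tuple (3,1,4,2) → sorted (1,2,3,4): b_i ≤ 1+i ∀i, a PF.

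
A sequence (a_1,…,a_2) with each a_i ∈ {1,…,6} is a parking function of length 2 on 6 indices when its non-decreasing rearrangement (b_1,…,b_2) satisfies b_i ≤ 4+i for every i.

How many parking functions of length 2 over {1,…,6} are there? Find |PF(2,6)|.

35

|PF| = (7−2)·7^(2−1) = 5×7 = 35 (Pollak)
One tuple (4,6) → sorted (4,6): b_i ≤ 4+i ∀i, a PF.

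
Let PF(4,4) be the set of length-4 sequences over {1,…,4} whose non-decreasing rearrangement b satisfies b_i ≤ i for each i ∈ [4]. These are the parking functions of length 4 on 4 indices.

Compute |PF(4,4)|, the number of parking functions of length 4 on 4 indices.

125

|PF| = (4−4+1)·(4+1)^(4−1) = 1 · 125 = 125 (Pollak)
One tuple (3,2,1,4) → sorted (1,2,3,4): b_i ≤ i ∀i, a PF.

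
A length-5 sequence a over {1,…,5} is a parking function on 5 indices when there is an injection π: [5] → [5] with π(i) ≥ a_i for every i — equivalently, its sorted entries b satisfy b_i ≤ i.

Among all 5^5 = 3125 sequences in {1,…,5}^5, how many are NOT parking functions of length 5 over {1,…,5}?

|PF| = (6−5)·6^(5−1) = 1×1296 = 1296 [KW]
E.g. (3,4,3,4,5) → sorted (3,3,4,4,5): b_1=3>1, not a PF.
So 3125 − 1296 = 1829 fail.

1829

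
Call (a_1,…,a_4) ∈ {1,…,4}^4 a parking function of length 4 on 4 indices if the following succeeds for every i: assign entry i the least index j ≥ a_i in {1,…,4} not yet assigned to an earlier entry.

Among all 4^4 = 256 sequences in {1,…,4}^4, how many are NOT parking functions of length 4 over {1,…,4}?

131

|PF(4,4)| = (4+1−4)·(4+1)^{4−1} = 1×125 = 125 (Konheim–Weiss)
Example (4,4,3,4) → sorted (3,4,4,4): b_1=3>1, not a PF.
Total 256; non-PF = 256−125 = 131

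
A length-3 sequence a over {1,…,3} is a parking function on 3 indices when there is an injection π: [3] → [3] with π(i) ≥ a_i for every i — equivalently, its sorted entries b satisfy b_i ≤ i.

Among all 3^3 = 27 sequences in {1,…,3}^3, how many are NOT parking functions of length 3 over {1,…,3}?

#PF = (3−3+1)·(3+1)^(3−1) = 1×16 = 16 [KW]
E.g. (3,3,3) → sorted (3,3,3): b_1=3>1, not a PF.
So 27 − 16 = 11 fail.

11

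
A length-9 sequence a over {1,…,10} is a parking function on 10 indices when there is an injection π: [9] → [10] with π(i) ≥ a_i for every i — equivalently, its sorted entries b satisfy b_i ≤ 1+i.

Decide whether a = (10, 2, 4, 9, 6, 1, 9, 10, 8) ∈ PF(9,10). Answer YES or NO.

Sorted: b = (1, 2, 4, 6, 8, 9, 9, 10, 10).
  b_1=1 ≤ 2
  b_2=2 ≤ 3
  b_3=4 ≤ 4
  b_4=6 > 5
  fails at i=4 ⇒ NO

NO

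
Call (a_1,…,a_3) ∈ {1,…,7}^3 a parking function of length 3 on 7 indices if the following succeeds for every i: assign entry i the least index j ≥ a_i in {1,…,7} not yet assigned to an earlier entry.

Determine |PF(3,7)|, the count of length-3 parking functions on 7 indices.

320

|PF(3,7)| = (7+1−3)·(7+1)^{3−1} = 5×64 = 320
One tuple (5,7,4) → sorted (4,5,7): b_i ≤ 4+i ∀i, a PF.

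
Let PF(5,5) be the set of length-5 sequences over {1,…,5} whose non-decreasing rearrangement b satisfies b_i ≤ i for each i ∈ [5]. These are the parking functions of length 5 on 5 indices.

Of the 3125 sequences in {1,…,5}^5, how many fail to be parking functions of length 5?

1829

|PF| = (5−5+1)·(5+1)^(5−1) = 1·1296 = 1296
E.g. (3,3,4,2,4) → sorted (2,3,3,4,4): b_1=2>1, not a PF.
So 3125 − 1296 = 1829 fail.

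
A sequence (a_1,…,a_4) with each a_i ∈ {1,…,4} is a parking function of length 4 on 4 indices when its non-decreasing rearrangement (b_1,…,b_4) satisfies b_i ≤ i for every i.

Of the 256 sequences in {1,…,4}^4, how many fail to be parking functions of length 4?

131

#PF = 1·5^3 = 1·125 = 125
One tuple (2,2,4,2) → sorted (2,2,2,4): b_1=2>1, not a PF.
4^4 − 125 = 256 − 125 = 131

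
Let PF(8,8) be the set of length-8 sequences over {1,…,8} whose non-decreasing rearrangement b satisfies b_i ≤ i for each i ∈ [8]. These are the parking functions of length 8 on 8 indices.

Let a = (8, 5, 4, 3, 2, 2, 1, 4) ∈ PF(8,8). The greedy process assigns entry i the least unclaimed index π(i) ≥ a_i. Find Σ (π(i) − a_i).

Σπ = 8·9/2 = 36 (π permutes [8]); Σa = 8+5+4+3+2+2+1+4 = 29; disp = 36−29 = 7.

7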